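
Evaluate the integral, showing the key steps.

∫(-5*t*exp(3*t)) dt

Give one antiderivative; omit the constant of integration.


Step 1. Integrate ∫(-5*t*exp(3*t)) dt by parts with u = t, dv = (-5*exp(3*t)) dt, so v = -5*exp(3*t)/3: now -5*t*exp(3*t)/3 + ∫(5*exp(3*t)/3) dt.
Step 2. Evaluate the standard form: now -5*t*exp(3*t)/3 + 5*exp(3*t)/9.
Answer: -5*t*exp(3*t)/3 + 5*exp(3*t)/9.


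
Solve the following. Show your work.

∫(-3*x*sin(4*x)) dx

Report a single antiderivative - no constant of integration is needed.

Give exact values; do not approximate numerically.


Step 1. Integrate ∫(-3*x*sin(4*x)) dx by parts with u = x, dv = (-3*sin(4*x)) dx, so v = 3*cos(4*x)/4: now 3*x*cos(4*x)/4 + ∫(-3*cos(4*x)/4) dx.
Step 2. Evaluate the standard form: now 3*x*cos(4*x)/4 - 3*sin(4*x)/16.
Answer: 3*x*cos(4*x)/4 - 3*sin(4*x)/16.


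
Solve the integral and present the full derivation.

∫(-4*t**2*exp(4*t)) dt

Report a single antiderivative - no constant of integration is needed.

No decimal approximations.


Step 1. Integrate ∫(-4*t**2*exp(4*t)) dt by parts with u = t**2, dv = (-4*exp(4*t)) dt, so v = -exp(4*t): now -t**2*exp(4*t) + ∫(2*t*exp(4*t)) dt.
Step 2. Integrate ∫(2*t*exp(4*t)) dt by parts with u = t, dv = (2*exp(4*t)) dt, so v = exp(4*t)/2: now -t**2*exp(4*t) + t*exp(4*t)/2 + ∫(-exp(4*t)/2) dt.
Step 3. Evaluate the standard form: now -t**2*exp(4*t) + t*exp(4*t)/2 - exp(4*t)/8.
Answer: -t**2*exp(4*t) + t*exp(4*t)/2 - exp(4*t)/8.


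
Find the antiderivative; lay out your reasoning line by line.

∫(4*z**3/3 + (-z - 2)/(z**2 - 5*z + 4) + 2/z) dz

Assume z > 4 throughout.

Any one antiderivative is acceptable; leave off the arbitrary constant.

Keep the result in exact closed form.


Step 1. Rewrite: now ∫(2/z) dz + ∫(4*z**3/3) dz + ∫((-z - 2)/(z**2 - 5*z + 4)) dz.
Step 2. Evaluate the standard form [assuming z > 0]: now 2*log(z) + ∫(4*z**3/3) dz + ∫((-z - 2)/(z**2 - 5*z + 4)) dz.
Step 3. Decompose ∫((-z - 2)/(z**2 - 5*z + 4)) dz by partial fractions, (-z - 2)/(z**2 - 5*z + 4) = 1/(z - 1) - 2/(z - 4): now 2*log(z) + ∫(4*z**3/3) dz + ∫(-2/(z - 4)) dz + ∫(1/(z - 1)) dz.
Step 4. Evaluate the standard form [assuming z > 1]: now 2*log(z) + log(z - 1) + ∫(4*z**3/3) dz + ∫(-2/(z - 4)) dz.
Step 5. Evaluate the standard form [assuming z > 4]: now 2*log(z) - 2*log(z - 4) + log(z - 1) + ∫(4*z**3/3) dz.
Step 6. Evaluate the standard form: now z**4/3 + 2*log(z) - 2*log(z - 4) + log(z - 1).
Answer: z**4/3 + 2*log(z) - 2*log(z - 4) + log(z - 1).


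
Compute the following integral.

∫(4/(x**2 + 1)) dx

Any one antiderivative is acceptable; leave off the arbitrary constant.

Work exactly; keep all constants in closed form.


Answer: 4*atan(x).


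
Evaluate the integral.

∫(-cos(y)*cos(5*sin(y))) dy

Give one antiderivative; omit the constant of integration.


Answer: -sin(5*sin(y))/5.


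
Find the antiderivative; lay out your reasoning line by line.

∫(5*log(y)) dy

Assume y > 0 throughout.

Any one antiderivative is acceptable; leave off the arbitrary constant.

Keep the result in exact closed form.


Step 1. Integrate ∫(5*log(y)) dy by parts with u = log(y), dv = (5) dy, so v = 5*y [assuming y > 0]: now 5*y*log(y) + ∫(-5) dy.
Step 2. Evaluate the standard form: now 5*y*log(y) - 5*y.
Answer: 5*y*log(y) - 5*y.


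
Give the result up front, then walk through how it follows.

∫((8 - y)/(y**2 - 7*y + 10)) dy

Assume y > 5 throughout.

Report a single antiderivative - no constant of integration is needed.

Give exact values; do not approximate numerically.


The answer is log(y - 5) - 2*log(y - 2).
Step 1. Decompose ∫((8 - y)/(y**2 - 7*y + 10)) dy by partial fractions, (8 - y)/(y**2 - 7*y + 10) = -2/(y - 2) + 1/(y - 5): now ∫(1/(y - 5)) dy + ∫(-2/(y - 2)) dy.
Step 2. Evaluate the standard form [assuming y > 2]: now -2*log(y - 2) + ∫(1/(y - 5)) dy.
Step 3. Evaluate the standard form [assuming y > 5]: now log(y - 5) - 2*log(y - 2).
Answer: log(y - 5) - 2*log(y - 2).


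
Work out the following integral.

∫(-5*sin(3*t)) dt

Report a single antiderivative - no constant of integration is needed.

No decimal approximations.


Answer: 5*cos(3*t)/3.


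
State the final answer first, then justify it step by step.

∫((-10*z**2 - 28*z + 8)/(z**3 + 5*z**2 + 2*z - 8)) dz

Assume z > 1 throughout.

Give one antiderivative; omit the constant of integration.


The answer is -2*log(z - 1) - 4*log(z + 2) - 4*log(z + 4).
Step 1. Decompose ∫((-10*z**2 - 28*z + 8)/(z**3 + 5*z**2 + 2*z - 8)) dz by partial fractions, (-10*z**2 - 28*z + 8)/(z**3 + 5*z**2 + 2*z - 8) = -4/(z + 4) - 4/(z + 2) - 2/(z - 1): now ∫(-2/(z - 1)) dz + ∫(-4/(z + 2)) dz + ∫(-4/(z + 4)) dz.
Step 2. Evaluate the standard form [assuming z > 1]: now -2*log(z - 1) + ∫(-4/(z + 2)) dz + ∫(-4/(z + 4)) dz.
Step 3. Evaluate the standard form [assuming z > -4]: now -2*log(z - 1) - 4*log(z + 4) + ∫(-4/(z + 2)) dz.
Step 4. Evaluate the standard form [assuming z > -2]: now -2*log(z - 1) - 4*log(z + 2) - 4*log(z + 4).
Answer: -2*log(z - 1) - 4*log(z + 2) - 4*log(z + 4).


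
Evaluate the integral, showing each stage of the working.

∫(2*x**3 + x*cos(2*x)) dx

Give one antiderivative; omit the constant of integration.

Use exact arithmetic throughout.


Step 1. Rewrite: now ∫(2*x**3) dx + ∫(x*cos(2*x)) dx.
Step 2. Evaluate the standard form: now x**4/2 + ∫(x*cos(2*x)) dx.
Step 3. Integrate ∫(x*cos(2*x)) dx by parts with u = x, dv = (cos(2*x)) dx, so v = sin(2*x)/2: now x**4/2 + x*sin(2*x)/2 + ∫(-sin(2*x)/2) dx.
Step 4. Evaluate the standard form: now x**4/2 + x*sin(2*x)/2 + cos(2*x)/4.
Answer: x**4/2 + x*sin(2*x)/2 + cos(2*x)/4.


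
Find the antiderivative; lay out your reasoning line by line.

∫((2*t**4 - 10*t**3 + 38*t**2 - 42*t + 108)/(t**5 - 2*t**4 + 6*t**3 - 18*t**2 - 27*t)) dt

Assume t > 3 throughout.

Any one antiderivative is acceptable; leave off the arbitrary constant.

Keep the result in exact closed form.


Step 1. Decompose ∫((2*t**4 - 10*t**3 + 38*t**2 - 42*t + 108)/(t**5 - 2*t**4 + 6*t**3 - 18*t**2 - 27*t)) dt by partial fractions, (2*t**4 - 10*t**3 + 38*t**2 - 42*t + 108)/(t**5 - 2*t**4 + 6*t**3 - 18*t**2 - 27*t) = -4/(t**2 + 9) + 5/(t + 1) + 1/(t - 3) - 4/t: now ∫(-4/t) dt + ∫(1/(t - 3)) dt + ∫(5/(t + 1)) dt + ∫(-4/(t**2 + 9)) dt.
Step 2. Evaluate the standard form [assuming t > 3]: now log(t - 3) + ∫(-4/t) dt + ∫(5/(t + 1)) dt + ∫(-4/(t**2 + 9)) dt.
Step 3. Evaluate the standard form [assuming t > -1]: now log(t - 3) + 5*log(t + 1) + ∫(-4/t) dt + ∫(-4/(t**2 + 9)) dt.
Step 4. Evaluate the standard form [assuming t > 0]: now -4*log(t) + log(t - 3) + 5*log(t + 1) + ∫(-4/(t**2 + 9)) dt.
Step 5. Evaluate the standard form: now -4*log(t) + log(t - 3) + 5*log(t + 1) - 4*atan(t/3)/3.
Answer: -4*log(t) + log(t - 3) + 5*log(t + 1) - 4*atan(t/3)/3.


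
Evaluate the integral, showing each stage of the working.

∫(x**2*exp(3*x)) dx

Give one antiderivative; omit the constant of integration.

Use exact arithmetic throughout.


Step 1. Integrate ∫(x**2*exp(3*x)) dx by parts with u = x**2, dv = (exp(3*x)) dx, so v = exp(3*x)/3: now x**2*exp(3*x)/3 + ∫(-2*x*exp(3*x)/3) dx.
Step 2. Integrate ∫(-2*x*exp(3*x)/3) dx by parts with u = x, dv = (-2*exp(3*x)/3) dx, so v = -2*exp(3*x)/9: now x**2*exp(3*x)/3 - 2*x*exp(3*x)/9 + ∫(2*exp(3*x)/9) dx.
Step 3. Evaluate the standard form: now x**2*exp(3*x)/3 - 2*x*exp(3*x)/9 + 2*exp(3*x)/27.
Answer: x**2*exp(3*x)/3 - 2*x*exp(3*x)/9 + 2*exp(3*x)/27.


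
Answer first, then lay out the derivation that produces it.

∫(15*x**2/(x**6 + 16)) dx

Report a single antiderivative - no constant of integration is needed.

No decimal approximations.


The answer is 5*atan(x**3/4)/4.
Step 1. Substitute u = x**3, turning ∫(15*x**2/(x**6 + 16)) dx into ∫(5/(u**2 + 16)) du: now ∫(5/(u**2 + 16)) du.
Step 2. Evaluate the standard form: now 5*atan(u/4)/4.
Step 3. Substitute back u = x**3: now 5*atan(x**3/4)/4.
Answer: 5*atan(x**3/4)/4.


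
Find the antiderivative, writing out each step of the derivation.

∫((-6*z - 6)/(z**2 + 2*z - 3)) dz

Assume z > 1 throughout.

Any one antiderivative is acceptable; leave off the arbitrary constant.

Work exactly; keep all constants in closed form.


Step 1. Decompose ∫((-6*z - 6)/(z**2 + 2*z - 3)) dz by partial fractions, (-6*z - 6)/(z**2 + 2*z - 3) = -3/(z + 3) - 3/(z - 1): now ∫(-3/(z - 1)) dz + ∫(-3/(z + 3)) dz.
Step 2. Evaluate the standard form [assuming z > 1]: now -3*log(z - 1) + ∫(-3/(z + 3)) dz.
Step 3. Evaluate the standard form [assuming z > -3]: now -3*log(z - 1) - 3*log(z + 3).
Answer: -3*log(z - 1) - 3*log(z + 3).


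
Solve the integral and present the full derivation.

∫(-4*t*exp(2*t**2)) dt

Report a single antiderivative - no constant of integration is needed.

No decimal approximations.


Step 1. Substitute u = t**2, turning ∫(-4*t*exp(2*t**2)) dt into ∫(-2*exp(2*u)) du: now ∫(-2*exp(2*u)) du.
Step 2. Evaluate the standard form: now -exp(2*u).
Step 3. Substitute back u = t**2: now -exp(2*t**2).
Answer: -exp(2*t**2).


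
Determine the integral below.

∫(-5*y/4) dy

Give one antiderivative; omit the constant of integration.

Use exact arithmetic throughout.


Answer: -5*y**2/8.


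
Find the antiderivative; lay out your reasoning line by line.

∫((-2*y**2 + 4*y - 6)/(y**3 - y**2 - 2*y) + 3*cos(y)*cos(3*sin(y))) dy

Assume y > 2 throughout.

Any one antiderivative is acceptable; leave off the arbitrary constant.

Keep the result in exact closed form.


Step 1. Rewrite: now ∫((-2*y**2 + 4*y - 6)/(y**3 - y**2 - 2*y)) dy + ∫(3*cos(y)*cos(3*sin(y))) dy.
Step 2. Substitute u = sin(y), turning ∫(3*cos(y)*cos(3*sin(y))) dy into ∫(3*cos(3*u)) du: now ∫((-2*y**2 + 4*y - 6)/(y**3 - y**2 - 2*y)) dy + ∫(3*cos(3*u)) du.
Step 3. Evaluate the standard form: now sin(3*u) + ∫((-2*y**2 + 4*y - 6)/(y**3 - y**2 - 2*y)) dy.
Step 4. Substitute back u = sin(y): now sin(3*sin(y)) + ∫((-2*y**2 + 4*y - 6)/(y**3 - y**2 - 2*y)) dy.
Step 5. Decompose ∫((-2*y**2 + 4*y - 6)/(y**3 - y**2 - 2*y)) dy by partial fractions, (-2*y**2 + 4*y - 6)/(y**3 - y**2 - 2*y) = -4/(y + 1) - 1/(y - 2) + 3/y: now sin(3*sin(y)) + ∫(3/y) dy + ∫(-1/(y - 2)) dy + ∫(-4/(y + 1)) dy.
Step 6. Evaluate the standard form [assuming y > 2]: now -log(y - 2) + sin(3*sin(y)) + ∫(3/y) dy + ∫(-4/(y + 1)) dy.
Step 7. Evaluate the standard form [assuming y > -1]: now -log(y - 2) - 4*log(y + 1) + sin(3*sin(y)) + ∫(3/y) dy.
Step 8. Evaluate the standard form [assuming y > 0]: now 3*log(y) - log(y - 2) - 4*log(y + 1) + sin(3*sin(y)).
Answer: 3*log(y) - log(y - 2) - 4*log(y + 1) + sin(3*sin(y)).


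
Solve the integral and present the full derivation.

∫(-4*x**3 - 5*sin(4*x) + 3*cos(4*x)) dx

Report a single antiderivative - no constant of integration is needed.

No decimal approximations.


Step 1. Rewrite: now ∫(-4*x**3) dx + ∫(-5*sin(4*x)) dx + ∫(3*cos(4*x)) dx.
Step 2. Evaluate the standard form: now 5*cos(4*x)/4 + ∫(-4*x**3) dx + ∫(3*cos(4*x)) dx.
Step 3. Evaluate the standard form: now -x**4 + 5*cos(4*x)/4 + ∫(3*cos(4*x)) dx.
Step 4. Evaluate the standard form: now -x**4 + 3*sin(4*x)/4 + 5*cos(4*x)/4.
Answer: -x**4 + 3*sin(4*x)/4 + 5*cos(4*x)/4.


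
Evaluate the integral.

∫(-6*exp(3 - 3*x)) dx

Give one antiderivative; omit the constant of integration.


Answer: 2*exp(3 - 3*x).


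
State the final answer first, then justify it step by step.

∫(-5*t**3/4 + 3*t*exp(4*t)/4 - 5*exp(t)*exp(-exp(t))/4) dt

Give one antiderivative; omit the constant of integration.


The answer is -5*t**4/16 + 3*t*exp(4*t)/16 - 3*exp(4*t)/64 + 5*exp(-exp(t))/4.
Step 1. Rewrite: now ∫(-5*t**3/4) dt + ∫(3*t*exp(4*t)/4) dt + ∫(-5*exp(t)*exp(-exp(t))/4) dt.
Step 2. Integrate ∫(3*t*exp(4*t)/4) dt by parts with u = t, dv = (3*exp(4*t)/4) dt, so v = 3*exp(4*t)/16: now 3*t*exp(4*t)/16 + ∫(-5*t**3/4) dt + ∫(-5*exp(t)*exp(-exp(t))/4) dt + ∫(-3*exp(4*t)/16) dt.
Step 3. Evaluate the standard form: now 3*t*exp(4*t)/16 - 3*exp(4*t)/64 + ∫(-5*t**3/4) dt + ∫(-5*exp(t)*exp(-exp(t))/4) dt.
Step 4. Evaluate the standard form: now -5*t**4/16 + 3*t*exp(4*t)/16 - 3*exp(4*t)/64 + ∫(-5*exp(t)*exp(-exp(t))/4) dt.
Step 5. Substitute u = exp(t), turning ∫(-5*exp(t)*exp(-exp(t))/4) dt into ∫(-5*exp(-u)/4) du: now -5*t**4/16 + 3*t*exp(4*t)/16 - 3*exp(4*t)/64 + ∫(-5*exp(-u)/4) du.
Step 6. Evaluate the standard form: now -5*t**4/16 + 3*t*exp(4*t)/16 - 3*exp(4*t)/64 + 5*exp(-u)/4.
Step 7. Substitute back u = exp(t): now -5*t**4/16 + 3*t*exp(4*t)/16 - 3*exp(4*t)/64 + 5*exp(-exp(t))/4.
Answer: -5*t**4/16 + 3*t*exp(4*t)/16 - 3*exp(4*t)/64 + 5*exp(-exp(t))/4.


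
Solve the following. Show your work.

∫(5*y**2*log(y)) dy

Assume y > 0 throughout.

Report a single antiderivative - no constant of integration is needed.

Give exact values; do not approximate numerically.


Step 1. Integrate ∫(5*y**2*log(y)) dy by parts with u = log(y), dv = (5*y**2) dy, so v = 5*y**3/3 [assuming y > 0]: now 5*y**3*log(y)/3 + ∫(-5*y**2/3) dy.
Step 2. Evaluate the standard form: now 5*y**3*log(y)/3 - 5*y**3/9.
Answer: 5*y**3*log(y)/3 - 5*y**3/9.


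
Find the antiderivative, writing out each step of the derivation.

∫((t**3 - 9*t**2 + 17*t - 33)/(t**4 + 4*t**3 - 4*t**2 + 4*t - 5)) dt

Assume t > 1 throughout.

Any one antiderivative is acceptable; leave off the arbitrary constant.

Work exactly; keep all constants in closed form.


Step 1. Decompose ∫((t**3 - 9*t**2 + 17*t - 33)/(t**4 + 4*t**3 - 4*t**2 + 4*t - 5)) dt by partial fractions, (t**3 - 9*t**2 + 17*t - 33)/(t**4 + 4*t**3 - 4*t**2 + 4*t - 5) = 4/(t**2 + 1) + 3/(t + 5) - 2/(t - 1): now ∫(-2/(t - 1)) dt + ∫(3/(t + 5)) dt + ∫(4/(t**2 + 1)) dt.
Step 2. Evaluate the standard form [assuming t > -5]: now 3*log(t + 5) + ∫(-2/(t - 1)) dt + ∫(4/(t**2 + 1)) dt.
Step 3. Evaluate the standard form [assuming t > 1]: now -2*log(t - 1) + 3*log(t + 5) + ∫(4/(t**2 + 1)) dt.
Step 4. Evaluate the standard form: now -2*log(t - 1) + 3*log(t + 5) + 4*atan(t).
Answer: -2*log(t - 1) + 3*log(t + 5) + 4*atan(t).


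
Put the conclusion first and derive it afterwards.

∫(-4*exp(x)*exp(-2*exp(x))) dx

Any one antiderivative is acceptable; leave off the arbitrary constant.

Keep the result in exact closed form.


The answer is 2*exp(-2*exp(x)).
Step 1. Substitute u = exp(x), turning ∫(-4*exp(x)*exp(-2*exp(x))) dx into ∫(-4*exp(-2*u)) du: now ∫(-4*exp(-2*u)) du.
Step 2. Evaluate the standard form: now 2*exp(-2*u).
Step 3. Substitute back u = exp(x): now 2*exp(-2*exp(x)).
Answer: 2*exp(-2*exp(x)).


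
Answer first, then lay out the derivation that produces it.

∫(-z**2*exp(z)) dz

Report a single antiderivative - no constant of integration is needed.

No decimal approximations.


The answer is -z**2*exp(z) + 2*z*exp(z) - 2*exp(z).
Step 1. Integrate ∫(-z**2*exp(z)) dz by parts with u = z**2, dv = (-exp(z)) dz, so v = -exp(z): now -z**2*exp(z) + ∫(2*z*exp(z)) dz.
Step 2. Integrate ∫(2*z*exp(z)) dz by parts with u = z, dv = (2*exp(z)) dz, so v = 2*exp(z): now -z**2*exp(z) + 2*z*exp(z) + ∫(-2*exp(z)) dz.
Step 3. Evaluate the standard form: now -z**2*exp(z) + 2*z*exp(z) - 2*exp(z).
Answer: -z**2*exp(z) + 2*z*exp(z) - 2*exp(z).


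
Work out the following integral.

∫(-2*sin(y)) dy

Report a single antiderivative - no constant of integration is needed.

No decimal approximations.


Answer: 2*cos(y).


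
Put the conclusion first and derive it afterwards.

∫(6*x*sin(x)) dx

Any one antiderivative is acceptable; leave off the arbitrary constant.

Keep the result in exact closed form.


The answer is -6*x*cos(x) + 6*sin(x).
Step 1. Integrate ∫(6*x*sin(x)) dx by parts with u = x, dv = (6*sin(x)) dx, so v = -6*cos(x): now -6*x*cos(x) + ∫(6*cos(x)) dx.
Step 2. Evaluate the standard form: now -6*x*cos(x) + 6*sin(x).
Answer: -6*x*cos(x) + 6*sin(x).


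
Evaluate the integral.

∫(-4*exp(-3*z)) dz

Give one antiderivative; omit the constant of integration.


Answer: 4*exp(-3*z)/3.


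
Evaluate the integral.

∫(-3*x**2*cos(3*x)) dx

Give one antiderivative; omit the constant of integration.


Answer: -x**2*sin(3*x) - 2*x*cos(3*x)/3 + 2*sin(3*x)/9.


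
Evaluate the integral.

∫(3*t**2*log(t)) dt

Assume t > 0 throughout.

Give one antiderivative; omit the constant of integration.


Answer: t**3*log(t) - t**3/3.


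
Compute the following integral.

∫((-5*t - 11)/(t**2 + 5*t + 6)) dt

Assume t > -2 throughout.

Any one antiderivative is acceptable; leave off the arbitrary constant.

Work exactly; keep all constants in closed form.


Answer: -log(t + 2) - 4*log(t + 3).


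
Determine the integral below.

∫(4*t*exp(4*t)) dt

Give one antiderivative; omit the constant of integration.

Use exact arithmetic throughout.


Answer: t*exp(4*t) - exp(4*t)/4.


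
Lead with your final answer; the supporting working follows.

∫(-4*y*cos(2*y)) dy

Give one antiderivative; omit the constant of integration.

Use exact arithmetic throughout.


The answer is -2*y*sin(2*y) - cos(2*y).
Step 1. Integrate ∫(-4*y*cos(2*y)) dy by parts with u = y, dv = (-4*cos(2*y)) dy, so v = -2*sin(2*y): now -2*y*sin(2*y) + ∫(2*sin(2*y)) dy.
Step 2. Evaluate the standard form: now -2*y*sin(2*y) - cos(2*y).
Answer: -2*y*sin(2*y) - cos(2*y).


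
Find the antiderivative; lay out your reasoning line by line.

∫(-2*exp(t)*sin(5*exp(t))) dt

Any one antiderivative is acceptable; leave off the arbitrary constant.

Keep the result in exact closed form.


Step 1. Substitute u = exp(t), turning ∫(-2*exp(t)*sin(5*exp(t))) dt into ∫(-2*sin(5*u)) du: now ∫(-2*sin(5*u)) du.
Step 2. Evaluate the standard form: now 2*cos(5*u)/5.
Step 3. Substitute back u = exp(t): now 2*cos(5*exp(t))/5.
Answer: 2*cos(5*exp(t))/5.


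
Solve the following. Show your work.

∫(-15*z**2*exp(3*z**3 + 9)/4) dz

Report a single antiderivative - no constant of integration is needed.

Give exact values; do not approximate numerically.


Step 1. Substitute u = z**3 + 3, turning ∫(-15*z**2*exp(3*z**3 + 9)/4) dz into ∫(-5*exp(3*u)/4) du: now ∫(-5*exp(3*u)/4) du.
Step 2. Evaluate the standard form: now -5*exp(3*u)/12.
Step 3. Substitute back u = z**3 + 3: now -5*exp(3*z**3 + 9)/12.
Answer: -5*exp(3*z**3 + 9)/12.


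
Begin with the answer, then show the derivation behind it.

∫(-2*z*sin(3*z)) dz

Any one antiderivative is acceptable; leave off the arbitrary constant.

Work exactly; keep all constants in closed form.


The answer is 2*z*cos(3*z)/3 - 2*sin(3*z)/9.
Step 1. Integrate ∫(-2*z*sin(3*z)) dz by parts with u = z, dv = (-2*sin(3*z)) dz, so v = 2*cos(3*z)/3: now 2*z*cos(3*z)/3 + ∫(-2*cos(3*z)/3) dz.
Step 2. Evaluate the standard form: now 2*z*cos(3*z)/3 - 2*sin(3*z)/9.
Answer: 2*z*cos(3*z)/3 - 2*sin(3*z)/9.


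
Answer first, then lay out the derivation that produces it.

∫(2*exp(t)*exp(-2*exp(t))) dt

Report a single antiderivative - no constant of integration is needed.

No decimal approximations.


The answer is -exp(-2*exp(t)).
Step 1. Substitute u = exp(t), turning ∫(2*exp(t)*exp(-2*exp(t))) dt into ∫(2*exp(-2*u)) du: now ∫(2*exp(-2*u)) du.
Step 2. Evaluate the standard form: now -exp(-2*u).
Step 3. Substitute back u = exp(t): now -exp(-2*exp(t)).
Answer: -exp(-2*exp(t)).


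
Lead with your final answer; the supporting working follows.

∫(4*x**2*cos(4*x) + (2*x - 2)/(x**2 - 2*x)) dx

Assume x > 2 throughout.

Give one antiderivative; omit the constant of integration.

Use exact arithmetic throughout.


The answer is x**2*sin(4*x) + x*cos(4*x)/2 + log(x) + log(x - 2) - sin(4*x)/8.
Step 1. Rewrite: now ∫(4*x**2*cos(4*x)) dx + ∫((2*x - 2)/(x**2 - 2*x)) dx.
Step 2. Decompose ∫((2*x - 2)/(x**2 - 2*x)) dx by partial fractions, (2*x - 2)/(x**2 - 2*x) = 1/(x - 2) + 1/x: now ∫(1/x) dx + ∫(4*x**2*cos(4*x)) dx + ∫(1/(x - 2)) dx.
Step 3. Evaluate the standard form [assuming x > 2]: now log(x - 2) + ∫(1/x) dx + ∫(4*x**2*cos(4*x)) dx.
Step 4. Evaluate the standard form [assuming x > 0]: now log(x) + log(x - 2) + ∫(4*x**2*cos(4*x)) dx.
Step 5. Integrate ∫(4*x**2*cos(4*x)) dx by parts with u = x**2, dv = (4*cos(4*x)) dx, so v = sin(4*x): now x**2*sin(4*x) + log(x) + log(x - 2) + ∫(-2*x*sin(4*x)) dx.
Step 6. Integrate ∫(-2*x*sin(4*x)) dx by parts with u = x, dv = (-2*sin(4*x)) dx, so v = cos(4*x)/2: now x**2*sin(4*x) + x*cos(4*x)/2 + log(x) + log(x - 2) + ∫(-cos(4*x)/2) dx.
Step 7. Evaluate the standard form: now x**2*sin(4*x) + x*cos(4*x)/2 + log(x) + log(x - 2) - sin(4*x)/8.
Answer: x**2*sin(4*x) + x*cos(4*x)/2 + log(x) + log(x - 2) - sin(4*x)/8.


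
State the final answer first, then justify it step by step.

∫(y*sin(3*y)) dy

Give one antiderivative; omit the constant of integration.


The answer is -y*cos(3*y)/3 + sin(3*y)/9.
Step 1. Integrate ∫(y*sin(3*y)) dy by parts with u = y, dv = (sin(3*y)) dy, so v = -cos(3*y)/3: now -y*cos(3*y)/3 + ∫(cos(3*y)/3) dy.
Step 2. Evaluate the standard form: now -y*cos(3*y)/3 + sin(3*y)/9.
Answer: -y*cos(3*y)/3 + sin(3*y)/9.


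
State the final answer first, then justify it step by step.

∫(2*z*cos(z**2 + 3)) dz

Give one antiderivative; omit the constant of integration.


The answer is sin(z**2 + 3).
Step 1. Substitute u = z**2 + 3, turning ∫(2*z*cos(z**2 + 3)) dz into ∫(cos(u)) du: now ∫(cos(u)) du.
Step 2. Evaluate the standard form: now sin(u).
Step 3. Substitute back u = z**2 + 3: now sin(z**2 + 3).
Answer: sin(z**2 + 3).


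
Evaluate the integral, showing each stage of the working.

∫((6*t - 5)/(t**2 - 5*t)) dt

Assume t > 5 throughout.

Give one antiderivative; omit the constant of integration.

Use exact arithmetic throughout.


Step 1. Decompose ∫((6*t - 5)/(t**2 - 5*t)) dt by partial fractions, (6*t - 5)/(t**2 - 5*t) = 5/(t - 5) + 1/t: now ∫(1/t) dt + ∫(5/(t - 5)) dt.
Step 2. Evaluate the standard form [assuming t > 0]: now log(t) + ∫(5/(t - 5)) dt.
Step 3. Evaluate the standard form [assuming t > 5]: now log(t) + 5*log(t - 5).
Answer: log(t) + 5*log(t - 5).


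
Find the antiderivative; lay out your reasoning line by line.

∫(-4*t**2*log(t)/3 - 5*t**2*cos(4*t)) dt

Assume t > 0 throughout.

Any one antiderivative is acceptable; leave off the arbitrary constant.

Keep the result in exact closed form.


Step 1. Rewrite: now ∫(-4*t**2*log(t)/3) dt + ∫(-5*t**2*cos(4*t)) dt.
Step 2. Integrate ∫(-5*t**2*cos(4*t)) dt by parts with u = t**2, dv = (-5*cos(4*t)) dt, so v = -5*sin(4*t)/4: now -5*t**2*sin(4*t)/4 + ∫(5*t*sin(4*t)/2) dt + ∫(-4*t**2*log(t)/3) dt.
Step 3. Integrate ∫(5*t*sin(4*t)/2) dt by parts with u = t, dv = (5*sin(4*t)/2) dt, so v = -5*cos(4*t)/8: now -5*t**2*sin(4*t)/4 - 5*t*cos(4*t)/8 + ∫(-4*t**2*log(t)/3) dt + ∫(5*cos(4*t)/8) dt.
Step 4. Evaluate the standard form: now -5*t**2*sin(4*t)/4 - 5*t*cos(4*t)/8 + 5*sin(4*t)/32 + ∫(-4*t**2*log(t)/3) dt.
Step 5. Integrate ∫(-4*t**2*log(t)/3) dt by parts with u = log(t), dv = (-4*t**2/3) dt, so v = -4*t**3/9 [assuming t > 0]: now -4*t**3*log(t)/9 - 5*t**2*sin(4*t)/4 - 5*t*cos(4*t)/8 + 5*sin(4*t)/32 + ∫(4*t**2/9) dt.
Step 6. Evaluate the standard form: now -4*t**3*log(t)/9 + 4*t**3/27 - 5*t**2*sin(4*t)/4 - 5*t*cos(4*t)/8 + 5*sin(4*t)/32.
Answer: -4*t**3*log(t)/9 + 4*t**3/27 - 5*t**2*sin(4*t)/4 - 5*t*cos(4*t)/8 + 5*sin(4*t)/32.


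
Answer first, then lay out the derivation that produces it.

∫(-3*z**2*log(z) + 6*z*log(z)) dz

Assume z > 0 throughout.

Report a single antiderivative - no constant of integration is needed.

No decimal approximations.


The answer is -z**3*log(z) + z**3/3 + 3*z**2*log(z) - 3*z**2/2.
Step 1. Rewrite: now ∫(6*z*log(z)) dz + ∫(-3*z**2*log(z)) dz.
Step 2. Integrate ∫(6*z*log(z)) dz by parts with u = log(z), dv = (6*z) dz, so v = 3*z**2 [assuming z > 0]: now 3*z**2*log(z) + ∫(-3*z) dz + ∫(-3*z**2*log(z)) dz.
Step 3. Evaluate the standard form: now 3*z**2*log(z) - 3*z**2/2 + ∫(-3*z**2*log(z)) dz.
Step 4. Integrate ∫(-3*z**2*log(z)) dz by parts with u = log(z), dv = (-3*z**2) dz, so v = -z**3 [assuming z > 0]: now -z**3*log(z) + 3*z**2*log(z) - 3*z**2/2 + ∫(z**2) dz.
Step 5. Evaluate the standard form: now -z**3*log(z) + z**3/3 + 3*z**2*log(z) - 3*z**2/2.
Answer: -z**3*log(z) + z**3/3 + 3*z**2*log(z) - 3*z**2/2.


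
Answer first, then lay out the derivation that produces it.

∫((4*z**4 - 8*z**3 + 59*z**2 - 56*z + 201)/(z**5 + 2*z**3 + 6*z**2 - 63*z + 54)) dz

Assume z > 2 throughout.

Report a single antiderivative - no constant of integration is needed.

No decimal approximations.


The answer is 5*log(z - 2) - 5*log(z - 1) + 4*log(z + 3) - atan(z/3)/3.
Step 1. Decompose ∫((4*z**4 - 8*z**3 + 59*z**2 - 56*z + 201)/(z**5 + 2*z**3 + 6*z**2 - 63*z + 54)) dz by partial fractions, (4*z**4 - 8*z**3 + 59*z**2 - 56*z + 201)/(z**5 + 2*z**3 + 6*z**2 - 63*z + 54) = -1/(z**2 + 9) + 4/(z + 3) - 5/(z - 1) + 5/(z - 2): now ∫(5/(z - 2)) dz + ∫(-5/(z - 1)) dz + ∫(4/(z + 3)) dz + ∫(-1/(z**2 + 9)) dz.
Step 2. Evaluate the standard form [assuming z > -3]: now 4*log(z + 3) + ∫(5/(z - 2)) dz + ∫(-5/(z - 1)) dz + ∫(-1/(z**2 + 9)) dz.
Step 3. Evaluate the standard form [assuming z > 1]: now -5*log(z - 1) + 4*log(z + 3) + ∫(5/(z - 2)) dz + ∫(-1/(z**2 + 9)) dz.
Step 4. Evaluate the standard form [assuming z > 2]: now 5*log(z - 2) - 5*log(z - 1) + 4*log(z + 3) + ∫(-1/(z**2 + 9)) dz.
Step 5. Evaluate the standard form: now 5*log(z - 2) - 5*log(z - 1) + 4*log(z + 3) - atan(z/3)/3.
Answer: 5*log(z - 2) - 5*log(z - 1) + 4*log(z + 3) - atan(z/3)/3.


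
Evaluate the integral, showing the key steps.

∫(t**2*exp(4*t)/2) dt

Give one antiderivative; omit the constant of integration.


Step 1. Integrate ∫(t**2*exp(4*t)/2) dt by parts with u = t**2, dv = (exp(4*t)/2) dt, so v = exp(4*t)/8: now t**2*exp(4*t)/8 + ∫(-t*exp(4*t)/4) dt.
Step 2. Integrate ∫(-t*exp(4*t)/4) dt by parts with u = t, dv = (-exp(4*t)/4) dt, so v = -exp(4*t)/16: now t**2*exp(4*t)/8 - t*exp(4*t)/16 + ∫(exp(4*t)/16) dt.
Step 3. Evaluate the standard form: now t**2*exp(4*t)/8 - t*exp(4*t)/16 + exp(4*t)/64.
Answer: t**2*exp(4*t)/8 - t*exp(4*t)/16 + exp(4*t)/64.


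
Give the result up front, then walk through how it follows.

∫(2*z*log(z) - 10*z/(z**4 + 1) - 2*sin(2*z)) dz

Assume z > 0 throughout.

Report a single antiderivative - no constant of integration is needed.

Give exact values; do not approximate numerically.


The answer is z**2*log(z) - z**2/2 + cos(2*z) - 5*atan(z**2).
Step 1. Rewrite: now ∫(-10*z/(z**4 + 1)) dz + ∫(2*z*log(z)) dz + ∫(-2*sin(2*z)) dz.
Step 2. Integrate ∫(2*z*log(z)) dz by parts with u = log(z), dv = (2*z) dz, so v = z**2 [assuming z > 0]: now z**2*log(z) + ∫(-z) dz + ∫(-10*z/(z**4 + 1)) dz + ∫(-2*sin(2*z)) dz.
Step 3. Evaluate the standard form: now z**2*log(z) - z**2/2 + ∫(-10*z/(z**4 + 1)) dz + ∫(-2*sin(2*z)) dz.
Step 4. Evaluate the standard form: now z**2*log(z) - z**2/2 + cos(2*z) + ∫(-10*z/(z**4 + 1)) dz.
Step 5. Substitute u = z**2, turning ∫(-10*z/(z**4 + 1)) dz into ∫(-5/(u**2 + 1)) du: now z**2*log(z) - z**2/2 + cos(2*z) + ∫(-5/(u**2 + 1)) du.
Step 6. Evaluate the standard form: now z**2*log(z) - z**2/2 + cos(2*z) - 5*atan(u).
Step 7. Substitute back u = z**2: now z**2*log(z) - z**2/2 + cos(2*z) - 5*atan(z**2).
Answer: z**2*log(z) - z**2/2 + cos(2*z) - 5*atan(z**2).


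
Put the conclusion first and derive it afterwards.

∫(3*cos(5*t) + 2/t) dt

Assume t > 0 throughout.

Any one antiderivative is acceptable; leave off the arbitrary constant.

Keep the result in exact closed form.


The answer is 2*log(t) + 3*sin(5*t)/5.
Step 1. Rewrite: now ∫(2/t) dt + ∫(3*cos(5*t)) dt.
Step 2. Evaluate the standard form [assuming t > 0]: now 2*log(t) + ∫(3*cos(5*t)) dt.
Step 3. Evaluate the standard form: now 2*log(t) + 3*sin(5*t)/5.
Answer: 2*log(t) + 3*sin(5*t)/5.


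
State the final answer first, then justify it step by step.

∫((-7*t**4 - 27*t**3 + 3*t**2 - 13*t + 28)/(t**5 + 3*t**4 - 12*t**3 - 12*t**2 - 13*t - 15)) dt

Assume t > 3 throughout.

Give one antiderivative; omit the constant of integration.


The answer is -4*log(t - 3) - 2*log(t + 1) - log(t + 5) - atan(t).
Step 1. Decompose ∫((-7*t**4 - 27*t**3 + 3*t**2 - 13*t + 28)/(t**5 + 3*t**4 - 12*t**3 - 12*t**2 - 13*t - 15)) dt by partial fractions, (-7*t**4 - 27*t**3 + 3*t**2 - 13*t + 28)/(t**5 + 3*t**4 - 12*t**3 - 12*t**2 - 13*t - 15) = -1/(t**2 + 1) - 1/(t + 5) - 2/(t + 1) - 4/(t - 3): now ∫(-4/(t - 3)) dt + ∫(-2/(t + 1)) dt + ∫(-1/(t + 5)) dt + ∫(-1/(t**2 + 1)) dt.
Step 2. Evaluate the standard form [assuming t > 3]: now -4*log(t - 3) + ∫(-2/(t + 1)) dt + ∫(-1/(t + 5)) dt + ∫(-1/(t**2 + 1)) dt.
Step 3. Evaluate the standard form [assuming t > -5]: now -4*log(t - 3) - log(t + 5) + ∫(-2/(t + 1)) dt + ∫(-1/(t**2 + 1)) dt.
Step 4. Evaluate the standard form [assuming t > -1]: now -4*log(t - 3) - 2*log(t + 1) - log(t + 5) + ∫(-1/(t**2 + 1)) dt.
Step 5. Evaluate the standard form: now -4*log(t - 3) - 2*log(t + 1) - log(t + 5) - atan(t).
Answer: -4*log(t - 3) - 2*log(t + 1) - log(t + 5) - atan(t).


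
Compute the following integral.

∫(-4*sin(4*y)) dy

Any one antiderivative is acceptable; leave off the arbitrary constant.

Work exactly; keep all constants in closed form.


Answer: cos(4*y).


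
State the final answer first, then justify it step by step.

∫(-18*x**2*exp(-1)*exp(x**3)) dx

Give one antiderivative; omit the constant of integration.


The answer is -6*exp(x**3 - 1).
Step 1. Substitute u = x**3 - 1, turning ∫(-18*x**2*exp(-1)*exp(x**3)) dx into ∫(-6*exp(u)) du: now ∫(-6*exp(u)) du.
Step 2. Evaluate the standard form: now -6*exp(u).
Step 3. Substitute back u = x**3 - 1: now -6*exp(x**3 - 1).
Answer: -6*exp(x**3 - 1).


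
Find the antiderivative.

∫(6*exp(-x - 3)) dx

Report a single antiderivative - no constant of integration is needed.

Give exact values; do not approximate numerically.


Answer: -6*exp(-x - 3).


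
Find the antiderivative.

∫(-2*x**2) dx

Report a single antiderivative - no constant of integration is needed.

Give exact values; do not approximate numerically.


Answer: -2*x**3/3.


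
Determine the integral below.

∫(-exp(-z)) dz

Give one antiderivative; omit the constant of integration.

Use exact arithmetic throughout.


Answer: exp(-z).


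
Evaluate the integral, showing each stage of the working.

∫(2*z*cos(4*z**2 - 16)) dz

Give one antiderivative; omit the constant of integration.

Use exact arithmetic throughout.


Step 1. Substitute u = z**2 - 4, turning ∫(2*z*cos(4*z**2 - 16)) dz into ∫(cos(4*u)) du: now ∫(cos(4*u)) du.
Step 2. Evaluate the standard form: now sin(4*u)/4.
Step 3. Substitute back u = z**2 - 4: now sin(4*z**2 - 16)/4.
Answer: sin(4*z**2 - 16)/4.


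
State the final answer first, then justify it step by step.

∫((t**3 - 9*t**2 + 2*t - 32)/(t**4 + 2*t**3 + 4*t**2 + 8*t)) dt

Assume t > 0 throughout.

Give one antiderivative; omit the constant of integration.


The answer is -4*log(t) + 5*log(t + 2) - atan(t/2)/2.
Step 1. Decompose ∫((t**3 - 9*t**2 + 2*t - 32)/(t**4 + 2*t**3 + 4*t**2 + 8*t)) dt by partial fractions, (t**3 - 9*t**2 + 2*t - 32)/(t**4 + 2*t**3 + 4*t**2 + 8*t) = -1/(t**2 + 4) + 5/(t + 2) - 4/t: now ∫(-4/t) dt + ∫(5/(t + 2)) dt + ∫(-1/(t**2 + 4)) dt.
Step 2. Evaluate the standard form [assuming t > 0]: now -4*log(t) + ∫(5/(t + 2)) dt + ∫(-1/(t**2 + 4)) dt.
Step 3. Evaluate the standard form [assuming t > -2]: now -4*log(t) + 5*log(t + 2) + ∫(-1/(t**2 + 4)) dt.
Step 4. Evaluate the standard form: now -4*log(t) + 5*log(t + 2) - atan(t/2)/2.
Answer: -4*log(t) + 5*log(t + 2) - atan(t/2)/2.


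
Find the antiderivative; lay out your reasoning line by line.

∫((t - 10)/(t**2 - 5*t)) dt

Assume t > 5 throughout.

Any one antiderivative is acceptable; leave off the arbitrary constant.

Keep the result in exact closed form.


Step 1. Decompose ∫((t - 10)/(t**2 - 5*t)) dt by partial fractions, (t - 10)/(t**2 - 5*t) = -1/(t - 5) + 2/t: now ∫(2/t) dt + ∫(-1/(t - 5)) dt.
Step 2. Evaluate the standard form [assuming t > 0]: now 2*log(t) + ∫(-1/(t - 5)) dt.
Step 3. Evaluate the standard form [assuming t > 5]: now 2*log(t) - log(t - 5).
Answer: 2*log(t) - log(t - 5).


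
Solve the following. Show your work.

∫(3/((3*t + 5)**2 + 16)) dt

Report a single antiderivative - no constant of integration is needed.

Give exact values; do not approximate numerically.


Step 1. Substitute u = 3*t + 5, turning ∫(3/((3*t + 5)**2 + 16)) dt into ∫(1/(u**2 + 16)) du: now ∫(1/(u**2 + 16)) du.
Step 2. Evaluate the standard form: now atan(u/4)/4.
Step 3. Substitute back u = 3*t + 5: now atan(3*t/4 + 5/4)/4.
Answer: atan(3*t/4 + 5/4)/4.


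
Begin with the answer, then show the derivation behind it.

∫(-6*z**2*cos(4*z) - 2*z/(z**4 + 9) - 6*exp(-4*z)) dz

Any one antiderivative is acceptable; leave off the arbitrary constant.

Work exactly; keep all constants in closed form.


The answer is -3*z**2*sin(4*z)/2 - 3*z*cos(4*z)/4 + 3*sin(4*z)/16 - atan(z**2/3)/3 + 3*exp(-4*z)/2.
Step 1. Rewrite: now ∫(-2*z/(z**4 + 9)) dz + ∫(-6*z**2*cos(4*z)) dz + ∫(-6*exp(-4*z)) dz.
Step 2. Evaluate the standard form: now ∫(-2*z/(z**4 + 9)) dz + ∫(-6*z**2*cos(4*z)) dz + 3*exp(-4*z)/2.
Step 3. Integrate ∫(-6*z**2*cos(4*z)) dz by parts with u = z**2, dv = (-6*cos(4*z)) dz, so v = -3*sin(4*z)/2: now -3*z**2*sin(4*z)/2 + ∫(-2*z/(z**4 + 9)) dz + ∫(3*z*sin(4*z)) dz + 3*exp(-4*z)/2.
Step 4. Integrate ∫(3*z*sin(4*z)) dz by parts with u = z, dv = (3*sin(4*z)) dz, so v = -3*cos(4*z)/4: now -3*z**2*sin(4*z)/2 - 3*z*cos(4*z)/4 + ∫(-2*z/(z**4 + 9)) dz + ∫(3*cos(4*z)/4) dz + 3*exp(-4*z)/2.
Step 5. Evaluate the standard form: now -3*z**2*sin(4*z)/2 - 3*z*cos(4*z)/4 + 3*sin(4*z)/16 + ∫(-2*z/(z**4 + 9)) dz + 3*exp(-4*z)/2.
Step 6. Substitute u = z**2, turning ∫(-2*z/(z**4 + 9)) dz into ∫(-1/(u**2 + 9)) du: now -3*z**2*sin(4*z)/2 - 3*z*cos(4*z)/4 + 3*sin(4*z)/16 + ∫(-1/(u**2 + 9)) du + 3*exp(-4*z)/2.
Step 7. Evaluate the standard form: now -3*z**2*sin(4*z)/2 - 3*z*cos(4*z)/4 + 3*sin(4*z)/16 - atan(u/3)/3 + 3*exp(-4*z)/2.
Step 8. Substitute back u = z**2: now -3*z**2*sin(4*z)/2 - 3*z*cos(4*z)/4 + 3*sin(4*z)/16 - atan(z**2/3)/3 + 3*exp(-4*z)/2.
Answer: -3*z**2*sin(4*z)/2 - 3*z*cos(4*z)/4 + 3*sin(4*z)/16 - atan(z**2/3)/3 + 3*exp(-4*z)/2.


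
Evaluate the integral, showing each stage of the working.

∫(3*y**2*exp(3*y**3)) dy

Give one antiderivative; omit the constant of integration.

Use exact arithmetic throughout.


Step 1. Substitute u = y**3, turning ∫(3*y**2*exp(3*y**3)) dy into ∫(exp(3*u)) du: now ∫(exp(3*u)) du.
Step 2. Evaluate the standard form: now exp(3*u)/3.
Step 3. Substitute back u = y**3: now exp(3*y**3)/3.
Answer: exp(3*y**3)/3.


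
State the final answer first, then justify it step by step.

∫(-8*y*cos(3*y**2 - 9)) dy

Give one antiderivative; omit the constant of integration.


The answer is -4*sin(3*y**2 - 9)/3.
Step 1. Substitute u = y**2 - 3, turning ∫(-8*y*cos(3*y**2 - 9)) dy into ∫(-4*cos(3*u)) du: now ∫(-4*cos(3*u)) du.
Step 2. Evaluate the standard form: now -4*sin(3*u)/3.
Step 3. Substitute back u = y**2 - 3: now -4*sin(3*y**2 - 9)/3.
Answer: -4*sin(3*y**2 - 9)/3.


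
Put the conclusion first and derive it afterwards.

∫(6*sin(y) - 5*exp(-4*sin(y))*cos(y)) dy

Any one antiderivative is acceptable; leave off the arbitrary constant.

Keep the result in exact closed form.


The answer is -6*cos(y) + 5*exp(-4*sin(y))/4.
Step 1. Rewrite: now ∫(-5*exp(-4*sin(y))*cos(y)) dy + ∫(6*sin(y)) dy.
Step 2. Substitute u = sin(y), turning ∫(-5*exp(-4*sin(y))*cos(y)) dy into ∫(-5*exp(-4*u)) du: now ∫(-5*exp(-4*u)) du + ∫(6*sin(y)) dy.
Step 3. Evaluate the standard form: now ∫(6*sin(y)) dy + 5*exp(-4*u)/4.
Step 4. Substitute back u = sin(y): now ∫(6*sin(y)) dy + 5*exp(-4*sin(y))/4.
Step 5. Evaluate the standard form: now -6*cos(y) + 5*exp(-4*sin(y))/4.
Answer: -6*cos(y) + 5*exp(-4*sin(y))/4.


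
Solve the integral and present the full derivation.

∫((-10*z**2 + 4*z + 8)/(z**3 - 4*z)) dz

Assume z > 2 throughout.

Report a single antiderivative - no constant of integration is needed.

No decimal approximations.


Step 1. Decompose ∫((-10*z**2 + 4*z + 8)/(z**3 - 4*z)) dz by partial fractions, (-10*z**2 + 4*z + 8)/(z**3 - 4*z) = -5/(z + 2) - 3/(z - 2) - 2/z: now ∫(-2/z) dz + ∫(-3/(z - 2)) dz + ∫(-5/(z + 2)) dz.
Step 2. Evaluate the standard form [assuming z > 0]: now -2*log(z) + ∫(-3/(z - 2)) dz + ∫(-5/(z + 2)) dz.
Step 3. Evaluate the standard form [assuming z > 2]: now -2*log(z) - 3*log(z - 2) + ∫(-5/(z + 2)) dz.
Step 4. Evaluate the standard form [assuming z > -2]: now -2*log(z) - 3*log(z - 2) - 5*log(z + 2).
Answer: -2*log(z) - 3*log(z - 2) - 5*log(z + 2).


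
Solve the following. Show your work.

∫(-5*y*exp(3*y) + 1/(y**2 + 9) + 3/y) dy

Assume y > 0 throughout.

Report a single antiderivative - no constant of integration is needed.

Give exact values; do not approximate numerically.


Step 1. Rewrite: now ∫(3/y) dy + ∫(-5*y*exp(3*y)) dy + ∫(1/(y**2 + 9)) dy.
Step 2. Evaluate the standard form: now atan(y/3)/3 + ∫(3/y) dy + ∫(-5*y*exp(3*y)) dy.
Step 3. Evaluate the standard form [assuming y > 0]: now 3*log(y) + atan(y/3)/3 + ∫(-5*y*exp(3*y)) dy.
Step 4. Integrate ∫(-5*y*exp(3*y)) dy by parts with u = y, dv = (-5*exp(3*y)) dy, so v = -5*exp(3*y)/3: now -5*y*exp(3*y)/3 + 3*log(y) + atan(y/3)/3 + ∫(5*exp(3*y)/3) dy.
Step 5. Evaluate the standard form: now -5*y*exp(3*y)/3 + 5*exp(3*y)/9 + 3*log(y) + atan(y/3)/3.
Answer: -5*y*exp(3*y)/3 + 5*exp(3*y)/9 + 3*log(y) + atan(y/3)/3.


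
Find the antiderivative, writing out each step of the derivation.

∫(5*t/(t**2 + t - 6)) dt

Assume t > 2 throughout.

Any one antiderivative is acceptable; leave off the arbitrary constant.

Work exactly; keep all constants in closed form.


Step 1. Decompose ∫(5*t/(t**2 + t - 6)) dt by partial fractions, 5*t/(t**2 + t - 6) = 3/(t + 3) + 2/(t - 2): now ∫(2/(t - 2)) dt + ∫(3/(t + 3)) dt.
Step 2. Evaluate the standard form [assuming t > 2]: now 2*log(t - 2) + ∫(3/(t + 3)) dt.
Step 3. Evaluate the standard form [assuming t > -3]: now 2*log(t - 2) + 3*log(t + 3).
Answer: 2*log(t - 2) + 3*log(t + 3).


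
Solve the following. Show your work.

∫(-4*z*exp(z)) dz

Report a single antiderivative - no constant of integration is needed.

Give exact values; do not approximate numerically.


Step 1. Integrate ∫(-4*z*exp(z)) dz by parts with u = z, dv = (-4*exp(z)) dz, so v = -4*exp(z): now -4*z*exp(z) + ∫(4*exp(z)) dz.
Step 2. Evaluate the standard form: now -4*z*exp(z) + 4*exp(z).
Answer: -4*z*exp(z) + 4*exp(z).


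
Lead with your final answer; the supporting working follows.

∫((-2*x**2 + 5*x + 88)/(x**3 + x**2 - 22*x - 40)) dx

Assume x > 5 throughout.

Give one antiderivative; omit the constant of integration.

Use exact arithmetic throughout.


The answer is log(x - 5) - 5*log(x + 2) + 2*log(x + 4).
Step 1. Decompose ∫((-2*x**2 + 5*x + 88)/(x**3 + x**2 - 22*x - 40)) dx by partial fractions, (-2*x**2 + 5*x + 88)/(x**3 + x**2 - 22*x - 40) = 2/(x + 4) - 5/(x + 2) + 1/(x - 5): now ∫(1/(x - 5)) dx + ∫(-5/(x + 2)) dx + ∫(2/(x + 4)) dx.
Step 2. Evaluate the standard form [assuming x > 5]: now log(x - 5) + ∫(-5/(x + 2)) dx + ∫(2/(x + 4)) dx.
Step 3. Evaluate the standard form [assuming x > -2]: now log(x - 5) - 5*log(x + 2) + ∫(2/(x + 4)) dx.
Step 4. Evaluate the standard form [assuming x > -4]: now log(x - 5) - 5*log(x + 2) + 2*log(x + 4).
Answer: log(x - 5) - 5*log(x + 2) + 2*log(x + 4).


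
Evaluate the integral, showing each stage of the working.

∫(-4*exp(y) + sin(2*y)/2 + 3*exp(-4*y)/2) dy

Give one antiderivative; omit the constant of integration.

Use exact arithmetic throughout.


Step 1. Rewrite: now ∫(3*exp(-4*y)/2) dy + ∫(-4*exp(y)) dy + ∫(sin(2*y)/2) dy.
Step 2. Evaluate the standard form: now -cos(2*y)/4 + ∫(3*exp(-4*y)/2) dy + ∫(-4*exp(y)) dy.
Step 3. Evaluate the standard form: now -4*exp(y) - cos(2*y)/4 + ∫(3*exp(-4*y)/2) dy.
Step 4. Evaluate the standard form: now -4*exp(y) - cos(2*y)/4 - 3*exp(-4*y)/8.
Answer: -4*exp(y) - cos(2*y)/4 - 3*exp(-4*y)/8.


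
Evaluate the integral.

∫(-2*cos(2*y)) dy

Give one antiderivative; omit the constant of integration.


Answer: -sin(2*y).


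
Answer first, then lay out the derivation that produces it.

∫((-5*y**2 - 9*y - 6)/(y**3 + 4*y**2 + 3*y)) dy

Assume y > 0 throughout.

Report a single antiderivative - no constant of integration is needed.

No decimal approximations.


The answer is -2*log(y) + log(y + 1) - 4*log(y + 3).
Step 1. Decompose ∫((-5*y**2 - 9*y - 6)/(y**3 + 4*y**2 + 3*y)) dy by partial fractions, (-5*y**2 - 9*y - 6)/(y**3 + 4*y**2 + 3*y) = -4/(y + 3) + 1/(y + 1) - 2/y: now ∫(-2/y) dy + ∫(1/(y + 1)) dy + ∫(-4/(y + 3)) dy.
Step 2. Evaluate the standard form [assuming y > -3]: now -4*log(y + 3) + ∫(-2/y) dy + ∫(1/(y + 1)) dy.
Step 3. Evaluate the standard form [assuming y > 0]: now -2*log(y) - 4*log(y + 3) + ∫(1/(y + 1)) dy.
Step 4. Evaluate the standard form [assuming y > -1]: now -2*log(y) + log(y + 1) - 4*log(y + 3).
Answer: -2*log(y) + log(y + 1) - 4*log(y + 3).
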